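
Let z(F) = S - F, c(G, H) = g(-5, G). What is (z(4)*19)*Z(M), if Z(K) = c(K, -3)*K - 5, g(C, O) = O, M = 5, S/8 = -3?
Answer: -10640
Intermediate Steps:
S = -24 (S = 8*(-3) = -24)
c(G, H) = G
z(F) = -24 - F
Z(K) = -5 + K² (Z(K) = K*K - 5 = K² - 5 = -5 + K²)
(z(4)*19)*Z(M) = ((-24 - 1*4)*19)*(-5 + 5²) = ((-24 - 4)*19)*(-5 + 25) = -28*19*20 = -532*20 = -10640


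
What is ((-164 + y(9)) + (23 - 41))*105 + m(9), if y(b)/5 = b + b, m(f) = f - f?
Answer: -9660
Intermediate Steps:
m(f) = 0
y(b) = 10*b (y(b) = 5*(b + b) = 5*(2*b) = 10*b)
((-164 + y(9)) + (23 - 41))*105 + m(9) = ((-164 + 10*9) + (23 - 41))*105 + 0 = ((-164 + 90) - 18)*105 + 0 = (-74 - 18)*105 + 0 = -92*105 + 0 = -9660 + 0 = -9660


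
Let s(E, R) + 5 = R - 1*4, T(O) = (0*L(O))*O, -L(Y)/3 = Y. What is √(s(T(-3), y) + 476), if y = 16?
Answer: √483 ≈ 21.977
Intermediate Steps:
L(Y) = -3*Y
T(O) = 0 (T(O) = (0*(-3*O))*O = 0*O = 0)
s(E, R) = -9 + R (s(E, R) = -5 + (R - 1*4) = -5 + (R - 4) = -5 + (-4 + R) = -9 + R)
√(s(T(-3), y) + 476) = √((-9 + 16) + 476) = √(7 + 476) = √483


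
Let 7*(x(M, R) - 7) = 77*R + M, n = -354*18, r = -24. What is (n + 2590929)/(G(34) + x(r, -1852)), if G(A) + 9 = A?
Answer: -6030633/47468 ≈ -127.05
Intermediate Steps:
n = -6372
x(M, R) = 7 + 11*R + M/7 (x(M, R) = 7 + (77*R + M)/7 = 7 + (M + 77*R)/7 = 7 + (11*R + M/7) = 7 + 11*R + M/7)
G(A) = -9 + A
(n + 2590929)/(G(34) + x(r, -1852)) = (-6372 + 2590929)/((-9 + 34) + (7 + 11*(-1852) + (1/7)*(-24))) = 2584557/(25 + (7 - 20372 - 24/7)) = 2584557/(25 - 142579/7) = 2584557/(-142404/7) = 2584557*(-7/142404) = -6030633/47468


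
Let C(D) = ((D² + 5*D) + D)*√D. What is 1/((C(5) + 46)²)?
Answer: 17241/169234081 - 5060*√5/169234081 ≈ 3.5020e-5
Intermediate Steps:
C(D) = √D*(D² + 6*D) (C(D) = (D² + 6*D)*√D = √D*(D² + 6*D))
1/((C(5) + 46)²) = 1/((5^(3/2)*(6 + 5) + 46)²) = 1/(((5*√5)*11 + 46)²) = 1/((55*√5 + 46)²) = 1/((46 + 55*√5)²) = (46 + 55*√5)⁻²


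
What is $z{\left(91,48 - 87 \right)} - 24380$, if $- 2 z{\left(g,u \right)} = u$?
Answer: $- \frac{48721}{2} \approx -24361.0$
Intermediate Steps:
$z{\left(g,u \right)} = - \frac{u}{2}$
$z{\left(91,48 - 87 \right)} - 24380 = - \frac{48 - 87}{2} - 24380 = \left(- \frac{1}{2}\right) \left(-39\right) - 24380 = \frac{39}{2} - 24380 = - \frac{48721}{2}$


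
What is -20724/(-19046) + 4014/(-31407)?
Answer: 95738004/99696287 ≈ 0.96030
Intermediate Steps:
-20724/(-19046) + 4014/(-31407) = -20724*(-1/19046) + 4014*(-1/31407) = 10362/9523 - 1338/10469 = 95738004/99696287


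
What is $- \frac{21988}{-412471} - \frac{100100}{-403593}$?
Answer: $\frac{50162549984}{166470408303} \approx 0.30133$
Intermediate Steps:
$- \frac{21988}{-412471} - \frac{100100}{-403593} = \left(-21988\right) \left(- \frac{1}{412471}\right) - - \frac{100100}{403593} = \frac{21988}{412471} + \frac{100100}{403593} = \frac{50162549984}{166470408303}$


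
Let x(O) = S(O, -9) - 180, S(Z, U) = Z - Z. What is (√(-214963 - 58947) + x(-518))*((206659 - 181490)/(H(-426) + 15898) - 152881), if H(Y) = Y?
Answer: 106440734835/3868 - 16557447641*I*√5590/15472 ≈ 2.7518e+7 - 8.0012e+7*I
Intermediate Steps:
S(Z, U) = 0
x(O) = -180 (x(O) = 0 - 180 = -180)
(√(-214963 - 58947) + x(-518))*((206659 - 181490)/(H(-426) + 15898) - 152881) = (√(-214963 - 58947) - 180)*((206659 - 181490)/(-426 + 15898) - 152881) = (√(-273910) - 180)*(25169/15472 - 152881) = (7*I*√5590 - 180)*(25169*(1/15472) - 152881) = (-180 + 7*I*√5590)*(25169/15472 - 152881) = (-180 + 7*I*√5590)*(-2365349663/15472) = 106440734835/3868 - 16557447641*I*√5590/15472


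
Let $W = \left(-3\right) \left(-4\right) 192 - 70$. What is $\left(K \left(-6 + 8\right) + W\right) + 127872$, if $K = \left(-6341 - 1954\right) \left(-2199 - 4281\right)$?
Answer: $107633306$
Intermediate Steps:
$K = 53751600$ ($K = \left(-8295\right) \left(-6480\right) = 53751600$)
$W = 2234$ ($W = 12 \cdot 192 - 70 = 2304 - 70 = 2234$)
$\left(K \left(-6 + 8\right) + W\right) + 127872 = \left(53751600 \left(-6 + 8\right) + 2234\right) + 127872 = \left(53751600 \cdot 2 + 2234\right) + 127872 = \left(107503200 + 2234\right) + 127872 = 107505434 + 127872 = 107633306$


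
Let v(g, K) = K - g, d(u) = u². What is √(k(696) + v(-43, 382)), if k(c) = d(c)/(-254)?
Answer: I*√23905591/127 ≈ 38.499*I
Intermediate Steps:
k(c) = -c²/254 (k(c) = c²/(-254) = c²*(-1/254) = -c²/254)
√(k(696) + v(-43, 382)) = √(-1/254*696² + (382 - 1*(-43))) = √(-1/254*484416 + (382 + 43)) = √(-242208/127 + 425) = √(-188233/127) = I*√23905591/127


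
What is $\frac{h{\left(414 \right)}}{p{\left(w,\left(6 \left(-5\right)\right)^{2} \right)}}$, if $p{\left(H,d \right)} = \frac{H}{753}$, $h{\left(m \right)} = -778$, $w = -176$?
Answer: $\frac{292917}{88} \approx 3328.6$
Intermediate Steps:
$p{\left(H,d \right)} = \frac{H}{753}$ ($p{\left(H,d \right)} = H \frac{1}{753} = \frac{H}{753}$)
$\frac{h{\left(414 \right)}}{p{\left(w,\left(6 \left(-5\right)\right)^{2} \right)}} = - \frac{778}{\frac{1}{753} \left(-176\right)} = - \frac{778}{- \frac{176}{753}} = \left(-778\right) \left(- \frac{753}{176}\right) = \frac{292917}{88}$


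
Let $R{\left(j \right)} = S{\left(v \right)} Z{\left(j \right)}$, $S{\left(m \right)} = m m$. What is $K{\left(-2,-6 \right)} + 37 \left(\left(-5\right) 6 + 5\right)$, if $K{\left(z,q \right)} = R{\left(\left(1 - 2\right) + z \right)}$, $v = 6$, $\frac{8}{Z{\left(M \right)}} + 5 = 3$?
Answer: $-1069$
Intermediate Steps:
$Z{\left(M \right)} = -4$ ($Z{\left(M \right)} = \frac{8}{-5 + 3} = \frac{8}{-2} = 8 \left(- \frac{1}{2}\right) = -4$)
$S{\left(m \right)} = m^{2}$
$R{\left(j \right)} = -144$ ($R{\left(j \right)} = 6^{2} \left(-4\right) = 36 \left(-4\right) = -144$)
$K{\left(z,q \right)} = -144$
$K{\left(-2,-6 \right)} + 37 \left(\left(-5\right) 6 + 5\right) = -144 + 37 \left(\left(-5\right) 6 + 5\right) = -144 + 37 \left(-30 + 5\right) = -144 + 37 \left(-25\right) = -144 - 925 = -1069$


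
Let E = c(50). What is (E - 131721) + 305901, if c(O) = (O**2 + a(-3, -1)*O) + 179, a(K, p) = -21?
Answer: 175809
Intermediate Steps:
c(O) = 179 + O**2 - 21*O (c(O) = (O**2 - 21*O) + 179 = 179 + O**2 - 21*O)
E = 1629 (E = 179 + 50**2 - 21*50 = 179 + 2500 - 1050 = 1629)
(E - 131721) + 305901 = (1629 - 131721) + 305901 = -130092 + 305901 = 175809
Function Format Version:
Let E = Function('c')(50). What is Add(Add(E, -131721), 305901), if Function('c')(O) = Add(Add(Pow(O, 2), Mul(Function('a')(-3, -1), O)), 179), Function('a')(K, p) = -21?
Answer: 175809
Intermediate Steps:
Function('c')(O) = Add(179, Pow(O, 2), Mul(-21, O)) (Function('c')(O) = Add(Add(Pow(O, 2), Mul(-21, O)), 179) = Add(179, Pow(O, 2), Mul(-21, O)))
E = 1629 (E = Add(179, Pow(50, 2), Mul(-21, 50)) = Add(179, 2500, -1050) = 1629)
Add(Add(E, -131721), 305901) = Add(Add(1629, -131721), 305901) = Add(-130092, 305901) = 175809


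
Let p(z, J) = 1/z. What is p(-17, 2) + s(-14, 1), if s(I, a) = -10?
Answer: -171/17 ≈ -10.059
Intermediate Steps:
p(-17, 2) + s(-14, 1) = 1/(-17) - 10 = -1/17 - 10 = -171/17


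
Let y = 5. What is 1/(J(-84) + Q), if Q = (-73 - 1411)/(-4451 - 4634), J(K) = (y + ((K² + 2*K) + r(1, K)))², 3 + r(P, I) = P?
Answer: 9085/431409230369 ≈ 2.1059e-8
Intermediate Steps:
r(P, I) = -3 + P
J(K) = (3 + K² + 2*K)² (J(K) = (5 + ((K² + 2*K) + (-3 + 1)))² = (5 + ((K² + 2*K) - 2))² = (5 + (-2 + K² + 2*K))² = (3 + K² + 2*K)²)
Q = 1484/9085 (Q = -1484/(-9085) = -1484*(-1/9085) = 1484/9085 ≈ 0.16335)
1/(J(-84) + Q) = 1/((3 + (-84)² + 2*(-84))² + 1484/9085) = 1/((3 + 7056 - 168)² + 1484/9085) = 1/(6891² + 1484/9085) = 1/(47485881 + 1484/9085) = 1/(431409230369/9085) = 9085/431409230369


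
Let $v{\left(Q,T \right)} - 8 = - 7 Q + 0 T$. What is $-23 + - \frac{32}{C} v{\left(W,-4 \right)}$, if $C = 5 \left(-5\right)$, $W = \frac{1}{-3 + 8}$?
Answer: $- \frac{1819}{125} \approx -14.552$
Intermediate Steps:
$W = \frac{1}{5} \approx 0.2$
$C = -25$
$v{\left(Q,T \right)} = 8 - 7 Q$ ($v{\left(Q,T \right)} = 8 + \left(- 7 Q + 0 T\right) = 8 + \left(- 7 Q + 0\right) = 8 - 7 Q$)
$-23 + - \frac{32}{C} v{\left(W,-4 \right)} = -23 + - \frac{32}{-25} \left(8 - \frac{7}{5}\right) = -23 + \left(-32\right) \left(- \frac{1}{25}\right) \left(8 - \frac{7}{5}\right) = -23 + \frac{32}{25} \cdot \frac{33}{5} = -23 + \frac{1056}{125} = - \frac{1819}{125}$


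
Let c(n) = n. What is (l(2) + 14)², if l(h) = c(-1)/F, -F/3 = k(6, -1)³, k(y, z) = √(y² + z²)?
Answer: (57498 + √37)²/16867449 ≈ 196.04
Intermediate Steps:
F = -111*√37 (F = -3*(6² + (-1)²)^(3/2) = -3*(36 + 1)^(3/2) = -3*37*√37 = -111*√37 ≈ -675.19)
l(h) = √37/4107 (l(h) = -1/((-111*√37)) = -(-1)*√37/4107 = √37/4107)
(l(2) + 14)² = (√37/4107 + 14)² = (14 + √37/4107)²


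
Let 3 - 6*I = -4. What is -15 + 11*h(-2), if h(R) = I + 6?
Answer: 383/6 ≈ 63.833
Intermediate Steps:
I = 7/6 (I = 1/2 - 1/6*(-4) = 1/2 + 2/3 = 7/6 ≈ 1.1667)
h(R) = 43/6 (h(R) = 7/6 + 6 = 43/6)
-15 + 11*h(-2) = -15 + 11*(43/6) = -15 + 473/6 = 383/6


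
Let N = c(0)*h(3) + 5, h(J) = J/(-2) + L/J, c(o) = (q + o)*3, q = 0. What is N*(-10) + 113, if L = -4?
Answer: 63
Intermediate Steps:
c(o) = 3*o (c(o) = (0 + o)*3 = o*3 = 3*o)
h(J) = -4/J - J/2 (h(J) = J/(-2) - 4/J = J*(-1/2) - 4/J = -J/2 - 4/J = -4/J - J/2)
N = 5 (N = (3*0)*(-4/3 - 1/2*3) + 5 = 0*(-4*1/3 - 3/2) + 5 = 0*(-4/3 - 3/2) + 5 = 0*(-17/6) + 5 = 0 + 5 = 5)
N*(-10) + 113 = 5*(-10) + 113 = -50 + 113 = 63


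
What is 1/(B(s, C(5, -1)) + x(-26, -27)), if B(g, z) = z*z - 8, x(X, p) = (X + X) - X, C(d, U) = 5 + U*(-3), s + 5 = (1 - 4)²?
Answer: 1/30 ≈ 0.033333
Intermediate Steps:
s = 4 (s = -5 + (1 - 4)² = -5 + (-3)² = -5 + 9 = 4)
C(d, U) = 5 - 3*U
x(X, p) = X (x(X, p) = 2*X - X = X)
B(g, z) = -8 + z² (B(g, z) = z² - 8 = -8 + z²)
1/(B(s, C(5, -1)) + x(-26, -27)) = 1/((-8 + (5 - 3*(-1))²) - 26) = 1/((-8 + (5 + 3)²) - 26) = 1/((-8 + 8²) - 26) = 1/((-8 + 64) - 26) = 1/(56 - 26) = 1/30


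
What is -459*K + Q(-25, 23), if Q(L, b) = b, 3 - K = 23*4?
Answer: 40874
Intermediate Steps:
K = -89 (K = 3 - 23*4 = 3 - 1*92 = 3 - 92 = -89)
-459*K + Q(-25, 23) = -459*(-89) + 23 = 40851 + 23 = 40874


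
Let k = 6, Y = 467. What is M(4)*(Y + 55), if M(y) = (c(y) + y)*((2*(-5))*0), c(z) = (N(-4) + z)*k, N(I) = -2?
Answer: 0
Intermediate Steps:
c(z) = -12 + 6*z (c(z) = (-2 + z)*6 = -12 + 6*z)
M(y) = 0 (M(y) = ((-12 + 6*y) + y)*((2*(-5))*0) = (-12 + 7*y)*(-10*0) = (-12 + 7*y)*0 = 0)
M(4)*(Y + 55) = 0*(467 + 55) = 0*522 = 0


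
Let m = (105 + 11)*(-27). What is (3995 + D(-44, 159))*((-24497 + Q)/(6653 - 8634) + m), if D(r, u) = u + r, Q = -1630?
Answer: -25393080150/1981 ≈ -1.2818e+7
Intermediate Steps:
m = -3132 (m = 116*(-27) = -3132)
D(r, u) = r + u
(3995 + D(-44, 159))*((-24497 + Q)/(6653 - 8634) + m) = (3995 + (-44 + 159))*((-24497 - 1630)/(6653 - 8634) - 3132) = (3995 + 115)*(-26127/(-1981) - 3132) = 4110*(-26127*(-1/1981) - 3132) = 4110*(26127/1981 - 3132) = 4110*(-6178365/1981) = -25393080150/1981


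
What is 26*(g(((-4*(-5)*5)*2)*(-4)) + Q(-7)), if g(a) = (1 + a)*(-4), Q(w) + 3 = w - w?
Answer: 83018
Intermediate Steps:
Q(w) = -3 (Q(w) = -3 + (w - w) = -3 + 0 = -3)
g(a) = -4 - 4*a
26*(g(((-4*(-5)*5)*2)*(-4)) + Q(-7)) = 26*((-4 - 4*(-4*(-5)*5)*2*(-4)) - 3) = 26*((-4 - 4*(20*5)*2*(-4)) - 3) = 26*((-4 - 4*100*2*(-4)) - 3) = 26*((-4 - 800*(-4)) - 3) = 26*((-4 - 4*(-800)) - 3) = 26*((-4 + 3200) - 3) = 26*(3196 - 3) = 26*3193 = 83018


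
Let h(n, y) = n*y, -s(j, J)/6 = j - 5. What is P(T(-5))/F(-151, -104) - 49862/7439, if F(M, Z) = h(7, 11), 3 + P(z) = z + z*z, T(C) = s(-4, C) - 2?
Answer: 16640193/572803 ≈ 29.050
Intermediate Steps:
s(j, J) = 30 - 6*j (s(j, J) = -6*(j - 5) = -6*(-5 + j) = 30 - 6*j)
T(C) = 52 (T(C) = (30 - 6*(-4)) - 2 = (30 + 24) - 2 = 54 - 2 = 52)
P(z) = -3 + z + z² (P(z) = -3 + (z + z*z) = -3 + (z + z²) = -3 + z + z²)
F(M, Z) = 77 (F(M, Z) = 7*11 = 77)
P(T(-5))/F(-151, -104) - 49862/7439 = (-3 + 52 + 52²)/77 - 49862/7439 = (-3 + 52 + 2704)*(1/77) - 49862*1/7439 = 2753*(1/77) - 49862/7439 = 2753/77 - 49862/7439 = 16640193/572803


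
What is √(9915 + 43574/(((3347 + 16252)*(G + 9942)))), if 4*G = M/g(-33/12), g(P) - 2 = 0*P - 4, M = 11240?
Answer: √277569100879228240197/167316663 ≈ 99.574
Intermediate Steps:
g(P) = -2 (g(P) = 2 + (0*P - 4) = 2 + (0 - 4) = 2 - 4 = -2)
G = -1405 (G = (11240/(-2))/4 = (11240*(-½))/4 = (¼)*(-5620) = -1405)
√(9915 + 43574/(((3347 + 16252)*(G + 9942)))) = √(9915 + 43574/(((3347 + 16252)*(-1405 + 9942)))) = √(9915 + 43574/((19599*8537))) = √(9915 + 43574/167316663) = √(1658944757219/167316663) = √277569100879228240197/167316663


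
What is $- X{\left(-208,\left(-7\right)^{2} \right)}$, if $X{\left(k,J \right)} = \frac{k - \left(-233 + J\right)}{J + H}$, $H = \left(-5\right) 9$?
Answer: $6$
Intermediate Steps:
$H = -45$
$X{\left(k,J \right)} = \frac{233 + k - J}{-45 + J}$ ($X{\left(k,J \right)} = \frac{k - \left(-233 + J\right)}{J - 45} = \frac{233 + k - J}{-45 + J}$)
$- X{\left(-208,\left(-7\right)^{2} \right)} = - \frac{233 - 208 - \left(-7\right)^{2}}{-45 + \left(-7\right)^{2}} = - \frac{233 - 208 - 49}{-45 + 49} = - \frac{233 - 208 - 49}{4} = - \frac{-24}{4} = \left(-1\right) \left(-6\right) = 6$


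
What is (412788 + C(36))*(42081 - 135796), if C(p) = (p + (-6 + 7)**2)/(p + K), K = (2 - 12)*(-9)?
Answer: -4874241322375/126 ≈ -3.8684e+10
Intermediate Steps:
K = 90 (K = -10*(-9) = 90)
C(p) = (1 + p)/(90 + p) (C(p) = (p + (-6 + 7)**2)/(p + 90) = (p + 1**2)/(90 + p) = (p + 1)/(90 + p) = (1 + p)/(90 + p))
(412788 + C(36))*(42081 - 135796) = (412788 + (1 + 36)/(90 + 36))*(42081 - 135796) = (412788 + 37/126)*(-93715) = (52011325/126)*(-93715) = -4874241322375/126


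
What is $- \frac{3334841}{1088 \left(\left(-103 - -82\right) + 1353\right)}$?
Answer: $- \frac{3334841}{1449216} \approx -2.3011$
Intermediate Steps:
$- \frac{3334841}{1088 \left(\left(-103 - -82\right) + 1353\right)} = - \frac{3334841}{1088 \left(\left(-103 + 82\right) + 1353\right)} = - \frac{3334841}{1088 \left(-21 + 1353\right)} = - \frac{3334841}{1088 \cdot 1332} = - \frac{3334841}{1449216}$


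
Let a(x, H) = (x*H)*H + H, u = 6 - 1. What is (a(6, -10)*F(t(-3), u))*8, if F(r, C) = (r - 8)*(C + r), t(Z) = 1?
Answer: -198240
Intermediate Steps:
u = 5
F(r, C) = (-8 + r)*(C + r)
a(x, H) = H + x*H² (a(x, H) = (H*x)*H + H = x*H² + H = H + x*H²)
(a(6, -10)*F(t(-3), u))*8 = ((-10*(1 - 10*6))*(1² - 8*5 - 8*1 + 5*1))*8 = ((-10*(1 - 60))*(1 - 40 - 8 + 5))*8 = (-10*(-59)*(-42))*8 = (590*(-42))*8 = -24780*8 = -198240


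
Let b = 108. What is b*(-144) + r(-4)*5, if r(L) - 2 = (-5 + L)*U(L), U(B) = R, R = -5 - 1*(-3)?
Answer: -15452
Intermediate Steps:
R = -2 (R = -5 + 3 = -2)
U(B) = -2
r(L) = 12 - 2*L (r(L) = 2 + (-5 + L)*(-2) = 2 + (10 - 2*L) = 12 - 2*L)
b*(-144) + r(-4)*5 = 108*(-144) + (12 - 2*(-4))*5 = -15552 + (12 + 8)*5 = -15552 + 20*5 = -15552 + 100 = -15452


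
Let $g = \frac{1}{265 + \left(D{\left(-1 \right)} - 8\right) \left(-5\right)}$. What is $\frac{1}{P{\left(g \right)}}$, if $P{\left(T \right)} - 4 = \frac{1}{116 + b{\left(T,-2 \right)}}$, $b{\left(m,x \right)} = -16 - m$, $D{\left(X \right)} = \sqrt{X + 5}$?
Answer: $\frac{29499}{118291} \approx 0.24938$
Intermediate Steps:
$D{\left(X \right)} = \sqrt{5 + X}$
$g = \frac{1}{295}$ ($g = \frac{1}{265 + \left(\sqrt{5 - 1} - 8\right) \left(-5\right)} = \frac{1}{265 + \left(\sqrt{4} - 8\right) \left(-5\right)} = \frac{1}{265 + \left(2 - 8\right) \left(-5\right)} = \frac{1}{265 - -30} = \frac{1}{265 + 30} = \frac{1}{295} \approx 0.0033898$)
$P{\left(T \right)} = 4 + \frac{1}{100 - T}$ ($P{\left(T \right)} = 4 + \frac{1}{116 - \left(16 + T\right)} = 4 + \frac{1}{100 - T}$)
$\frac{1}{P{\left(g \right)}} = \frac{1}{\frac{1}{-100 + \frac{1}{295}} \left(-401 + 4 \cdot \frac{1}{295}\right)} = \frac{1}{\frac{1}{- \frac{29499}{295}} \left(-401 + \frac{4}{295}\right)} = \frac{1}{\left(- \frac{295}{29499}\right) \left(- \frac{118291}{295}\right)} = \frac{1}{\frac{118291}{29499}} = \frac{29499}{118291}$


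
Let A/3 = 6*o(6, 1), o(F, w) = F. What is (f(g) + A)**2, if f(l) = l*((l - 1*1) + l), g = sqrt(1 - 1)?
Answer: 11664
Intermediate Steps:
g = 0 (g = sqrt(0) = 0)
A = 108 (A = 3*(6*6) = 3*36 = 108)
f(l) = l*(-1 + 2*l) (f(l) = l*((l - 1) + l) = l*((-1 + l) + l) = l*(-1 + 2*l))
(f(g) + A)**2 = (0*(-1 + 2*0) + 108)**2 = (0*(-1 + 0) + 108)**2 = (0*(-1) + 108)**2 = (0 + 108)**2 = 108**2 = 11664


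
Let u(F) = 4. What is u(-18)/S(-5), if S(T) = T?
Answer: -⅘ ≈ -0.80000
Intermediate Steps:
u(-18)/S(-5) = 4/(-5) = 4*(-⅕) = -⅘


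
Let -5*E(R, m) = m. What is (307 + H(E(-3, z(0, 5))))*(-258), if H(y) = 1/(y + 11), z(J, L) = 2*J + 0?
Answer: -871524/11 ≈ -79230.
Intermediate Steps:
z(J, L) = 2*J
E(R, m) = -m/5
H(y) = 1/(11 + y)
(307 + H(E(-3, z(0, 5))))*(-258) = (307 + 1/(11 - 2*0/5))*(-258) = (307 + 1/(11 - ⅕*0))*(-258) = (307 + 1/(11 + 0))*(-258) = (307 + 1/11)*(-258) = (3378/11)*(-258) = -871524/11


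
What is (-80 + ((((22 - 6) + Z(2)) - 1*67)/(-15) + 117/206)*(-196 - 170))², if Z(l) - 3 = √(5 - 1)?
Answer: 527498616681/265225 ≈ 1.9889e+6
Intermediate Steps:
Z(l) = 5 (Z(l) = 3 + √(5 - 1) = 3 + √4 = 3 + 2 = 5)
(-80 + ((((22 - 6) + Z(2)) - 1*67)/(-15) + 117/206)*(-196 - 170))² = (-80 + ((((22 - 6) + 5) - 1*67)/(-15) + 117/206)*(-196 - 170))² = (-80 + (((16 + 5) - 67)*(-1/15) + 117*(1/206))*(-366))² = (-80 + ((21 - 67)*(-1/15) + 117/206)*(-366))² = (-80 + (-46*(-1/15) + 117/206)*(-366))² = (-80 + (46/15 + 117/206)*(-366))² = (-80 + (11231/3090)*(-366))² = (-80 - 685091/515)² = (-726291/515)² = 527498616681/265225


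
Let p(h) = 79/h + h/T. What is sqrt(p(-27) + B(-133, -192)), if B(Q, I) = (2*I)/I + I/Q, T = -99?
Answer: sqrt(137033358)/13167 ≈ 0.88905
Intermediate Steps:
B(Q, I) = 2 + I/Q
p(h) = 79/h - h/99 (p(h) = 79/h + h/(-99) = 79/h + h*(-1/99) = 79/h - h/99)
sqrt(p(-27) + B(-133, -192)) = sqrt((79/(-27) - 1/99*(-27)) + (2 - 192/(-133))) = sqrt((79*(-1/27) + 3/11) + (2 - 192*(-1/133))) = sqrt((-79/27 + 3/11) + (2 + 192/133)) = sqrt(-788/297 + 458/133) = sqrt(31222/39501) = sqrt(137033358)/13167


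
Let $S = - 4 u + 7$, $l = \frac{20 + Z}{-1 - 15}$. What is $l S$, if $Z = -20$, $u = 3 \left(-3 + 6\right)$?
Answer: $0$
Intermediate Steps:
$u = 9$ ($u = 3 \cdot 3 = 9$)
$l = 0$ ($l = \frac{20 - 20}{-1 - 15} = \frac{0}{-16} = 0 \left(- \frac{1}{16}\right) = 0$)
$S = -29$ ($S = \left(-4\right) 9 + 7 = -36 + 7 = -29$)
$l S = 0 \left(-29\right) = 0$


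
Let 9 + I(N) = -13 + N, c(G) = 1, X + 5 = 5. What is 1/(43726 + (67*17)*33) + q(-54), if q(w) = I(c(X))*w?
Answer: 92208943/81313 ≈ 1134.0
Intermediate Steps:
X = 0 (X = -5 + 5 = 0)
I(N) = -22 + N (I(N) = -9 + (-13 + N) = -22 + N)
q(w) = -21*w (q(w) = (-22 + 1)*w = -21*w)
1/(43726 + (67*17)*33) + q(-54) = 1/(43726 + (67*17)*33) - 21*(-54) = 1/(43726 + 1139*33) + 1134 = 1/(43726 + 37587) + 1134 = 1/81313 + 1134 = 92208943/81313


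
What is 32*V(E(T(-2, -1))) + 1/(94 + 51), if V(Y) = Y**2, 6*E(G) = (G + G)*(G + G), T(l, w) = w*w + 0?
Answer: 18569/1305 ≈ 14.229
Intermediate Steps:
T(l, w) = w**2 (T(l, w) = w**2 + 0 = w**2)
E(G) = 2*G**2/3 (E(G) = ((G + G)*(G + G))/6 = ((2*G)*(2*G))/6 = (4*G**2)/6 = 2*G**2/3)
32*V(E(T(-2, -1))) + 1/(94 + 51) = 32*(2*((-1)**2)**2/3)**2 + 1/(94 + 51) = 32*((2/3)*1**2)**2 + 1/145 = 32*((2/3)*1)**2 + 1/145 = 32*(2/3)**2 + 1/145 = 32*(4/9) + 1/145 = 128/9 + 1/145 = 18569/1305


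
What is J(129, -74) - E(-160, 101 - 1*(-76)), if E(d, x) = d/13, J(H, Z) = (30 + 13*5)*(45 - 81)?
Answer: -44300/13 ≈ -3407.7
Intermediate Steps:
J(H, Z) = -3420 (J(H, Z) = (30 + 65)*(-36) = 95*(-36) = -3420)
E(d, x) = d/13 (E(d, x) = d*(1/13) = d/13)
J(129, -74) - E(-160, 101 - 1*(-76)) = -3420 - (-160)/13 = -3420 - 1*(-160/13) = -3420 + 160/13 = -44300/13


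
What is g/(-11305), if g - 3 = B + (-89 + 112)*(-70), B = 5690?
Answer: -4083/11305 ≈ -0.36117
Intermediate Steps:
g = 4083 (g = 3 + (5690 + (-89 + 112)*(-70)) = 3 + (5690 + 23*(-70)) = 3 + (5690 - 1610) = 3 + 4080 = 4083)
g/(-11305) = 4083/(-11305) = 4083*(-1/11305) = -4083/11305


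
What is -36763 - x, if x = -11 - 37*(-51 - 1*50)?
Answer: -40489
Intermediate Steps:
x = 3726 (x = -11 - 37*(-51 - 50) = -11 - 37*(-101) = -11 + 3737 = 3726)
-36763 - x = -36763 - 1*3726 = -36763 - 3726 = -40489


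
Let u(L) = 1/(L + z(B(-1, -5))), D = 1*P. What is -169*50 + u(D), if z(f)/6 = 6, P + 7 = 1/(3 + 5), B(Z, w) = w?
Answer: -1968842/233 ≈ -8450.0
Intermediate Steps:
P = -55/8 (P = -7 + 1/(3 + 5) = -7 + 1/8 = -7 + ⅛ = -55/8 ≈ -6.8750)
z(f) = 36 (z(f) = 6*6 = 36)
D = -55/8 (D = 1*(-55/8) = -55/8 ≈ -6.8750)
u(L) = 1/(36 + L) (u(L) = 1/(L + 36) = 1/(36 + L))
-169*50 + u(D) = -169*50 + 1/(36 - 55/8) = -8450 + 1/(233/8) = -8450 + 8/233 = -1968842/233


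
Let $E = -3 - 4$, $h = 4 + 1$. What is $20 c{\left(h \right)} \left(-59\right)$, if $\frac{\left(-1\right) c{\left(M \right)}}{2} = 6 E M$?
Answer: $-495600$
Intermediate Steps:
$h = 5$
$E = -7$
$c{\left(M \right)} = 84 M$ ($c{\left(M \right)} = - 2 \cdot 6 \left(-7\right) M = - 2 \left(- 42 M\right) = 84 M$)
$20 c{\left(h \right)} \left(-59\right) = 20 \cdot 84 \cdot 5 \left(-59\right) = 20 \cdot 420 \left(-59\right) = 8400 \left(-59\right) = -495600$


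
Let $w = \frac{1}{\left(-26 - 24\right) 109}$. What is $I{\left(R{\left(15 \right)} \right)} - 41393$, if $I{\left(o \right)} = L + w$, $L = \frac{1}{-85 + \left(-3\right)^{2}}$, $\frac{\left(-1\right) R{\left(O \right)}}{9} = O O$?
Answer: $- \frac{8572493063}{207100} \approx -41393.0$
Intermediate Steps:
$R{\left(O \right)} = - 9 O^{2}$ ($R{\left(O \right)} = - 9 O O = - 9 O^{2}$)
$w = - \frac{1}{5450}$ ($w = \frac{1}{-50} \cdot \frac{1}{109} = \left(- \frac{1}{50}\right) \frac{1}{109} = - \frac{1}{5450} \approx -0.00018349$)
$L = - \frac{1}{76}$ ($L = \frac{1}{-85 + 9} = \frac{1}{-76} = - \frac{1}{76} \approx -0.013158$)
$I{\left(o \right)} = - \frac{2763}{207100}$ ($I{\left(o \right)} = - \frac{1}{76} - \frac{1}{5450} = - \frac{2763}{207100}$)
$I{\left(R{\left(15 \right)} \right)} - 41393 = - \frac{2763}{207100} - 41393 = - \frac{8572493063}{207100}$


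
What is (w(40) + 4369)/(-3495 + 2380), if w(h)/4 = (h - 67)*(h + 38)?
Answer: 811/223 ≈ 3.6368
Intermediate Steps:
w(h) = 4*(-67 + h)*(38 + h) (w(h) = 4*((h - 67)*(h + 38)) = 4*((-67 + h)*(38 + h)) = 4*(-67 + h)*(38 + h))
(w(40) + 4369)/(-3495 + 2380) = ((-10184 - 116*40 + 4*40²) + 4369)/(-3495 + 2380) = ((-10184 - 4640 + 4*1600) + 4369)/(-1115) = ((-10184 - 4640 + 6400) + 4369)*(-1/1115) = (-8424 + 4369)*(-1/1115) = -4055*(-1/1115) = 811/223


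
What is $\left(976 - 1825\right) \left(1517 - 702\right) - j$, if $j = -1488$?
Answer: $-690447$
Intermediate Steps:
$\left(976 - 1825\right) \left(1517 - 702\right) - j = \left(976 - 1825\right) \left(1517 - 702\right) - -1488 = \left(-849\right) 815 + 1488 = -691935 + 1488 = -690447$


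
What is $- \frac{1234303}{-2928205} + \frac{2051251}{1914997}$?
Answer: $\frac{1195738568078}{801071970055} \approx 1.4927$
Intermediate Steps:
$- \frac{1234303}{-2928205} + \frac{2051251}{1914997} = \left(-1234303\right) \left(- \frac{1}{2928205}\right) + 2051251 \cdot \frac{1}{1914997} = \frac{176329}{418315} + \frac{2051251}{1914997} = \frac{1195738568078}{801071970055}$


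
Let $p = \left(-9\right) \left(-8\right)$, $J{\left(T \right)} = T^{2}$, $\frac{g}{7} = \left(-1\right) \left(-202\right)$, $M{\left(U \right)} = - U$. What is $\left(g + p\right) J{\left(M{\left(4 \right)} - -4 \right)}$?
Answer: $0$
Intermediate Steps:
$g = 1414$ ($g = 7 \left(\left(-1\right) \left(-202\right)\right) = 7 \cdot 202 = 1414$)
$p = 72$
$\left(g + p\right) J{\left(M{\left(4 \right)} - -4 \right)} = \left(1414 + 72\right) \left(\left(-1\right) 4 - -4\right)^{2} = 1486 \left(-4 + 4\right)^{2} = 1486 \cdot 0^{2} = 1486 \cdot 0 = 0$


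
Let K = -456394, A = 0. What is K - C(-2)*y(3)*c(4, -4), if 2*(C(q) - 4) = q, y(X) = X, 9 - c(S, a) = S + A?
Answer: -456439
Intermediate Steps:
c(S, a) = 9 - S (c(S, a) = 9 - (S + 0) = 9 - S)
C(q) = 4 + q/2
K - C(-2)*y(3)*c(4, -4) = -456394 - (4 + (1/2)*(-2))*3*(9 - 1*4) = -456394 - (4 - 1)*3*(9 - 4) = -456394 - 3*3*5 = -456394 - 9*5 = -456394 - 1*45 = -456394 - 45 = -456439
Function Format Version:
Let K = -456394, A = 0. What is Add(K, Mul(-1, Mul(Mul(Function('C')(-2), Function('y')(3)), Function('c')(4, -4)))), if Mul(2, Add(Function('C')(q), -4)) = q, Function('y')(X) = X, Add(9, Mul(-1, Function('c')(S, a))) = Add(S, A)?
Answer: -456439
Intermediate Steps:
Function('c')(S, a) = Add(9, Mul(-1, S)) (Function('c')(S, a) = Add(9, Mul(-1, Add(S, 0))) = Add(9, Mul(-1, S)))
Function('C')(q) = Add(4, Mul(Rational(1, 2), q))
Add(K, Mul(-1, Mul(Mul(Function('C')(-2), Function('y')(3)), Function('c')(4, -4)))) = Add(-456394, Mul(-1, Mul(Mul(Add(4, Mul(Rational(1, 2), -2)), 3), Add(9, Mul(-1, 4))))) = Add(-456394, Mul(-1, Mul(Mul(Add(4, -1), 3), Add(9, -4)))) = Add(-456394, Mul(-1, Mul(Mul(3, 3), 5))) = Add(-456394, Mul(-1, Mul(9, 5))) = Add(-456394, Mul(-1, 45)) = Add(-456394, -45) = -456439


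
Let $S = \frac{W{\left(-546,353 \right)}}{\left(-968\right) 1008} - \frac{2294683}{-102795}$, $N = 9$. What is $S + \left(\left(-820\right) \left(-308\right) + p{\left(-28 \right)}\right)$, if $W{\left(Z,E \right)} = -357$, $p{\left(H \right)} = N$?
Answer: $\frac{12186298702153}{48245120} \approx 2.5259 \cdot 10^{5}$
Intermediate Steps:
$p{\left(H \right)} = 9$
$S = \frac{1076988873}{48245120}$ ($S = - \frac{357}{\left(-968\right) 1008} - \frac{2294683}{-102795} = - \frac{357}{-975744} - - \frac{2294683}{102795} = \left(-357\right) \left(- \frac{1}{975744}\right) + \frac{2294683}{102795} = \frac{17}{46464} + \frac{2294683}{102795} = \frac{1076988873}{48245120} \approx 22.323$)
$S + \left(\left(-820\right) \left(-308\right) + p{\left(-28 \right)}\right) = \frac{1076988873}{48245120} + \left(\left(-820\right) \left(-308\right) + 9\right) = \frac{1076988873}{48245120} + \left(252560 + 9\right) = \frac{1076988873}{48245120} + 252569 = \frac{12186298702153}{48245120}$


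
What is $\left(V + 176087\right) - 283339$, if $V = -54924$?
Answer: $-162176$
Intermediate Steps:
$\left(V + 176087\right) - 283339 = \left(-54924 + 176087\right) - 283339 = 121163 - 283339 = -162176$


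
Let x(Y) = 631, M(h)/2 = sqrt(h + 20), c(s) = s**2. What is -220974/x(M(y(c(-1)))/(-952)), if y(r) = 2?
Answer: -220974/631 ≈ -350.20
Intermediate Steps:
M(h) = 2*sqrt(20 + h) (M(h) = 2*sqrt(h + 20) = 2*sqrt(20 + h))
-220974/x(M(y(c(-1)))/(-952)) = -220974/631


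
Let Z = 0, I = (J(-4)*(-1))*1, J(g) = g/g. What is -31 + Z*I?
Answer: -31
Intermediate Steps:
J(g) = 1
I = -1 (I = (1*(-1))*1 = -1*1 = -1)
-31 + Z*I = -31 + 0*(-1) = -31 + 0 = -31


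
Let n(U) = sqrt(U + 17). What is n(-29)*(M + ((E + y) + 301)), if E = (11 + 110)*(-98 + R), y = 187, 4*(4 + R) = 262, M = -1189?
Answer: -10235*I*sqrt(3) ≈ -17728.0*I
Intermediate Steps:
R = 123/2 (R = -4 + (1/4)*262 = -4 + 131/2 = 123/2 ≈ 61.500)
n(U) = sqrt(17 + U)
E = -8833/2 (E = (11 + 110)*(-98 + 123/2) = 121*(-73/2) = -8833/2 ≈ -4416.5)
n(-29)*(M + ((E + y) + 301)) = sqrt(17 - 29)*(-1189 + ((-8833/2 + 187) + 301)) = sqrt(-12)*(-1189 + (-8459/2 + 301)) = (2*I*sqrt(3))*(-1189 - 7857/2) = (2*I*sqrt(3))*(-10235/2) = -10235*I*sqrt(3)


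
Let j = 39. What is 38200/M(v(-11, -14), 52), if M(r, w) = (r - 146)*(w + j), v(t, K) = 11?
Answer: -7640/2457 ≈ -3.1095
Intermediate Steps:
M(r, w) = (-146 + r)*(39 + w) (M(r, w) = (r - 146)*(w + 39) = (-146 + r)*(39 + w))
38200/M(v(-11, -14), 52) = 38200/(-5694 - 146*52 + 39*11 + 11*52) = 38200/(-5694 - 7592 + 429 + 572) = 38200/(-12285) = 38200*(-1/12285) = -7640/2457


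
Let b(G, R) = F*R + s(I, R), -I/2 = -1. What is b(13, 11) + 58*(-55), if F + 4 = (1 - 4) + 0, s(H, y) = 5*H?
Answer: -3257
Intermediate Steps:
I = 2 (I = -2*(-1) = 2)
F = -7 (F = -4 + ((1 - 4) + 0) = -4 + (-3 + 0) = -4 - 3 = -7)
b(G, R) = 10 - 7*R (b(G, R) = -7*R + 5*2 = -7*R + 10 = 10 - 7*R)
b(13, 11) + 58*(-55) = (10 - 7*11) + 58*(-55) = (10 - 77) - 3190 = -67 - 3190 = -3257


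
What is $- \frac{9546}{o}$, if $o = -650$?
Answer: $\frac{4773}{325} \approx 14.686$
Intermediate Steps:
$- \frac{9546}{o} = - \frac{9546}{-650} = \left(-9546\right) \left(- \frac{1}{650}\right) = \frac{4773}{325}$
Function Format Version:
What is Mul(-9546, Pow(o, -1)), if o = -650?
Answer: Rational(4773, 325) ≈ 14.686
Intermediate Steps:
Mul(-9546, Pow(o, -1)) = Mul(-9546, Pow(-650, -1)) = Mul(-9546, Rational(-1, 650)) = Rational(4773, 325)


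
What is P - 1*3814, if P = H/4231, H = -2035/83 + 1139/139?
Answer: -186173149586/48813047 ≈ -3814.0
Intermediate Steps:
H = -188328/11537 (H = -2035*1/83 + 1139*(1/139) = -2035/83 + 1139/139 = -188328/11537 ≈ -16.324)
P = -188328/48813047 (P = -188328/11537/4231 = -188328/11537*1/4231 = -188328/48813047 ≈ -0.0038581)
P - 1*3814 = -188328/48813047 - 1*3814 = -188328/48813047 - 3814 = -186173149586/48813047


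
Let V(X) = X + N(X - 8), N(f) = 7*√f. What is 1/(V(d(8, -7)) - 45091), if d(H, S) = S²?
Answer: -45042/2028779755 - 7*√41/2028779755 ≈ -2.2224e-5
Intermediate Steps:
V(X) = X + 7*√(-8 + X) (V(X) = X + 7*√(X - 8) = X + 7*√(-8 + X))
1/(V(d(8, -7)) - 45091) = 1/(((-7)² + 7*√(-8 + (-7)²)) - 45091) = 1/((49 + 7*√(-8 + 49)) - 45091) = 1/((49 + 7*√41) - 45091) = 1/(-45042 + 7*√41)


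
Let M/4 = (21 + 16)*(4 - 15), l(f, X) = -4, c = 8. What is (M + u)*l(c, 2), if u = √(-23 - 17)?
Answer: 6512 - 8*I*√10 ≈ 6512.0 - 25.298*I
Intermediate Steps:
M = -1628 (M = 4*((21 + 16)*(4 - 15)) = 4*(37*(-11)) = 4*(-407) = -1628)
u = 2*I*√10 (u = √(-40) = 2*I*√10 ≈ 6.3246*I)
(M + u)*l(c, 2) = (-1628 + 2*I*√10)*(-4) = 6512 - 8*I*√10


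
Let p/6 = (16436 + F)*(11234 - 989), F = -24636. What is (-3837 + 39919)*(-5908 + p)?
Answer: -18187489600456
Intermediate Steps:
p = -504054000 (p = 6*((16436 - 24636)*(11234 - 989)) = 6*(-8200*10245) = 6*(-84009000) = -504054000)
(-3837 + 39919)*(-5908 + p) = (-3837 + 39919)*(-5908 - 504054000) = 36082*(-504059908) = -18187489600456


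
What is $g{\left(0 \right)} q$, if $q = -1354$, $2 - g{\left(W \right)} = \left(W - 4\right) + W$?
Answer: $-8124$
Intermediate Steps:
$g{\left(W \right)} = 6 - 2 W$ ($g{\left(W \right)} = 2 - \left(\left(W - 4\right) + W\right) = 2 - \left(\left(-4 + W\right) + W\right) = 2 - \left(-4 + 2 W\right) = 6 - 2 W$)
$g{\left(0 \right)} q = \left(6 - 0\right) \left(-1354\right) = \left(6 + 0\right) \left(-1354\right) = 6 \left(-1354\right) = -8124$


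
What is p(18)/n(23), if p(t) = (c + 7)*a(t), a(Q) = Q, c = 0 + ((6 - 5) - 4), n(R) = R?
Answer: 72/23 ≈ 3.1304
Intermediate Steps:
c = -3 (c = 0 + (1 - 4) = 0 - 3 = -3)
p(t) = 4*t (p(t) = (-3 + 7)*t = 4*t)
p(18)/n(23) = (4*18)/23 = 72*(1/23) = 72/23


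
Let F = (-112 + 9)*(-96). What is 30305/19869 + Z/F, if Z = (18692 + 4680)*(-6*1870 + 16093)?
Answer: 188601246317/16372056 ≈ 11520.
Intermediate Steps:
Z = 113891756 (Z = 23372*(-11220 + 16093) = 23372*4873 = 113891756)
F = 9888 (F = -103*(-96) = 9888)
30305/19869 + Z/F = 30305/19869 + 113891756/9888 = 30305*(1/19869) + 113891756*(1/9888) = 30305/19869 + 28472939/2472 = 188601246317/16372056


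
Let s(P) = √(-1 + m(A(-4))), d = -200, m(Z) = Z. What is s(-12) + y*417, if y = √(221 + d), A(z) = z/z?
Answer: 417*√21 ≈ 1910.9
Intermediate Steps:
A(z) = 1
y = √21 (y = √(221 - 200) = √21 ≈ 4.5826)
s(P) = 0 (s(P) = √(-1 + 1) = √0 = 0)
s(-12) + y*417 = 0 + √21*417 = 0 + 417*√21 = 417*√21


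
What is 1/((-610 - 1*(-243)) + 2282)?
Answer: 1/1915 ≈ 0.00052219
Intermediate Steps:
1/((-610 - 1*(-243)) + 2282) = 1/((-610 + 243) + 2282) = 1/(-367 + 2282) = 1/1915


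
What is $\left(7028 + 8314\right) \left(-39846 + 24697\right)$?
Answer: $-232415958$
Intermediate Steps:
$\left(7028 + 8314\right) \left(-39846 + 24697\right) = 15342 \left(-15149\right) = -232415958$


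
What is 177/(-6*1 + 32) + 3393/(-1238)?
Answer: 32727/8047 ≈ 4.0670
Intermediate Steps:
177/(-6*1 + 32) + 3393/(-1238) = 177/(-6 + 32) + 3393*(-1/1238) = 177/26 - 3393/1238 = 32727/8047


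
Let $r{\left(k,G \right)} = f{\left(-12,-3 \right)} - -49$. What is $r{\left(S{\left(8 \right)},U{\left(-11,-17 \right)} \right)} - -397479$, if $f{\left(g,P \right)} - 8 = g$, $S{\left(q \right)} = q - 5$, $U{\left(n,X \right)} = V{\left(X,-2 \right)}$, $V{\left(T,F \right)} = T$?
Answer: $397524$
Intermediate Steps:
$U{\left(n,X \right)} = X$
$S{\left(q \right)} = -5 + q$
$f{\left(g,P \right)} = 8 + g$
$r{\left(k,G \right)} = 45$ ($r{\left(k,G \right)} = \left(8 - 12\right) - -49 = -4 + 49 = 45$)
$r{\left(S{\left(8 \right)},U{\left(-11,-17 \right)} \right)} - -397479 = 45 - -397479 = 45 + 397479 = 397524$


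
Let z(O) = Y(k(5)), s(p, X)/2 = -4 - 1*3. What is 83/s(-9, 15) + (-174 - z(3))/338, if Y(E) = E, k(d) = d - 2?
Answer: -7633/1183 ≈ -6.4522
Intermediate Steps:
s(p, X) = -14 (s(p, X) = 2*(-4 - 1*3) = 2*(-4 - 3) = 2*(-7) = -14)
k(d) = -2 + d
z(O) = 3 (z(O) = -2 + 5 = 3)
83/s(-9, 15) + (-174 - z(3))/338 = 83/(-14) + (-174 - 1*3)/338 = 83*(-1/14) + (-174 - 3)*(1/338) = -83/14 - 177*1/338 = -83/14 - 177/338 = -7633/1183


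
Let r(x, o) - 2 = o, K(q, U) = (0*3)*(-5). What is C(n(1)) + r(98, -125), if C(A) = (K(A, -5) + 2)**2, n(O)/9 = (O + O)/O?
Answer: -119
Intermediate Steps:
K(q, U) = 0 (K(q, U) = 0*(-5) = 0)
n(O) = 18 (n(O) = 9*((O + O)/O) = 9*((2*O)/O) = 9*2 = 18)
r(x, o) = 2 + o
C(A) = 4 (C(A) = (0 + 2)**2 = 2**2 = 4)
C(n(1)) + r(98, -125) = 4 + (2 - 125) = 4 - 123 = -119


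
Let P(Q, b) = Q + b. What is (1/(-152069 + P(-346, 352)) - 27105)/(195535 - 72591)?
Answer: -128802113/584226046 ≈ -0.22047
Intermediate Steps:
(1/(-152069 + P(-346, 352)) - 27105)/(195535 - 72591) = (1/(-152069 + (-346 + 352)) - 27105)/(195535 - 72591) = (1/(-152069 + 6) - 27105)/122944 = (1/(-152063) - 27105)*(1/122944) = (-1/152063 - 27105)*(1/122944) = -4121667616/152063*1/122944 = -128802113/584226046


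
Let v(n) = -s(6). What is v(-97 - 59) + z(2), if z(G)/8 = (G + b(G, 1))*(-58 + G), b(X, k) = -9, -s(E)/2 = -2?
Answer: 3132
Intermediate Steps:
s(E) = 4 (s(E) = -2*(-2) = 4)
v(n) = -4 (v(n) = -1*4 = -4)
z(G) = 8*(-58 + G)*(-9 + G) (z(G) = 8*((G - 9)*(-58 + G)) = 8*((-9 + G)*(-58 + G)) = 8*((-58 + G)*(-9 + G)) = 8*(-58 + G)*(-9 + G))
v(-97 - 59) + z(2) = -4 + (4176 - 536*2 + 8*2**2) = -4 + (4176 - 1072 + 8*4) = -4 + (4176 - 1072 + 32) = -4 + 3136 = 3132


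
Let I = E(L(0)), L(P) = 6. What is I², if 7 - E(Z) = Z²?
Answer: 841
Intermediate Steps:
E(Z) = 7 - Z²
I = -29 (I = 7 - 1*6² = 7 - 1*36 = 7 - 36 = -29)
I² = (-29)² = 841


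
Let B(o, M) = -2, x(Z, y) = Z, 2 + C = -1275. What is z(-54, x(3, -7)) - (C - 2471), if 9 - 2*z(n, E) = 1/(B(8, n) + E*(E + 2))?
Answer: 48782/13 ≈ 3752.5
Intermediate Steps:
C = -1277 (C = -2 - 1275 = -1277)
z(n, E) = 9/2 - 1/(2*(-2 + E*(2 + E))) (z(n, E) = 9/2 - 1/(2*(-2 + E*(E + 2))) = 9/2 - 1/(2*(-2 + E*(2 + E))))
z(-54, x(3, -7)) - (C - 2471) = (-19 + 9*3² + 18*3)/(2*(-2 + 3² + 2*3)) - (-1277 - 2471) = (-19 + 9*9 + 54)/(2*(-2 + 9 + 6)) - 1*(-3748) = (½)*(-19 + 81 + 54)/13 + 3748 = (½)*(1/13)*116 + 3748 = 58/13 + 3748 = 48782/13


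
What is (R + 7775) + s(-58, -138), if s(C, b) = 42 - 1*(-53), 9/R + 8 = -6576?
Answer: 51816071/6584 ≈ 7870.0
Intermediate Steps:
R = -9/6584 (R = 9/(-8 - 6576) = 9/(-6584) = 9*(-1/6584) = -9/6584 ≈ -0.0013670)
s(C, b) = 95 (s(C, b) = 42 + 53 = 95)
(R + 7775) + s(-58, -138) = (-9/6584 + 7775) + 95 = 51190591/6584 + 95 = 51816071/6584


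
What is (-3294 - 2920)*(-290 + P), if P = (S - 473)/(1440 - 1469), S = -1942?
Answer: 37252930/29 ≈ 1.2846e+6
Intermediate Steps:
P = 2415/29 (P = (-1942 - 473)/(1440 - 1469) = -2415/(-29) = -2415*(-1/29) = 2415/29 ≈ 83.276)
(-3294 - 2920)*(-290 + P) = (-3294 - 2920)*(-290 + 2415/29) = -6214*(-5995/29) = 37252930/29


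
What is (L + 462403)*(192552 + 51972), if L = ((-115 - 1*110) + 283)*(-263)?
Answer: 109338662076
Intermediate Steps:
L = -15254 (L = ((-115 - 110) + 283)*(-263) = (-225 + 283)*(-263) = 58*(-263) = -15254)
(L + 462403)*(192552 + 51972) = (-15254 + 462403)*(192552 + 51972) = 447149*244524 = 109338662076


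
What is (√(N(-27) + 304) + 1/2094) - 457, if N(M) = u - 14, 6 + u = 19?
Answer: -956957/2094 + √303 ≈ -439.59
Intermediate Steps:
u = 13 (u = -6 + 19 = 13)
N(M) = -1 (N(M) = 13 - 14 = -1)
(√(N(-27) + 304) + 1/2094) - 457 = (√(-1 + 304) + 1/2094) - 457 = (√303 + 1/2094) - 457 = (1/2094 + √303) - 457 = -956957/2094 + √303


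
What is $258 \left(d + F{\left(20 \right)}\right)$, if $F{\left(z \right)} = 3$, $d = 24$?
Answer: $6966$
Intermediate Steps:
$258 \left(d + F{\left(20 \right)}\right) = 258 \left(24 + 3\right) = 258 \cdot 27 = 6966$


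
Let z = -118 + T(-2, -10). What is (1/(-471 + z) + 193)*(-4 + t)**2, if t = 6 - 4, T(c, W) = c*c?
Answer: 451616/585 ≈ 771.99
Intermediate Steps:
T(c, W) = c**2
z = -114 (z = -118 + (-2)**2 = -118 + 4 = -114)
t = 2
(1/(-471 + z) + 193)*(-4 + t)**2 = (1/(-471 - 114) + 193)*(-4 + 2)**2 = (1/(-585) + 193)*(-2)**2 = (-1/585 + 193)*4 = (112904/585)*4 = 451616/585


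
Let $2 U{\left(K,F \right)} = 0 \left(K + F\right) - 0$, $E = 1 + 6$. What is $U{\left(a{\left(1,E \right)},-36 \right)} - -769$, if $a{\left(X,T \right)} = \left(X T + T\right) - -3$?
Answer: $769$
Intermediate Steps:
$E = 7$
$a{\left(X,T \right)} = 3 + T + T X$ ($a{\left(X,T \right)} = \left(T X + T\right) + 3 = \left(T + T X\right) + 3 = 3 + T + T X$)
$U{\left(K,F \right)} = 0$ ($U{\left(K,F \right)} = \frac{0 \left(K + F\right) - 0}{2} = \frac{0 \left(F + K\right) + 0}{2} = \frac{0 + 0}{2} = \frac{1}{2} \cdot 0 = 0$)
$U{\left(a{\left(1,E \right)},-36 \right)} - -769 = 0 - -769 = 0 + 769 = 769$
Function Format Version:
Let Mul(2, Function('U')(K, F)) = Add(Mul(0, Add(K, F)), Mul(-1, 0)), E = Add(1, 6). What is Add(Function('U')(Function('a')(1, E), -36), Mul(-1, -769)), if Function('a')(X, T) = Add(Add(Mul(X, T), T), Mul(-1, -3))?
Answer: 769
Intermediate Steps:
E = 7
Function('a')(X, T) = Add(3, T, Mul(T, X)) (Function('a')(X, T) = Add(Add(Mul(T, X), T), 3) = Add(Add(T, Mul(T, X)), 3) = Add(3, T, Mul(T, X)))
Function('U')(K, F) = 0 (Function('U')(K, F) = Mul(Rational(1, 2), Add(Mul(0, Add(K, F)), Mul(-1, 0))) = Mul(Rational(1, 2), Add(Mul(0, Add(F, K)), 0)) = Mul(Rational(1, 2), Add(0, 0)) = Mul(Rational(1, 2), 0) = 0)
Add(Function('U')(Function('a')(1, E), -36), Mul(-1, -769)) = Add(0, Mul(-1, -769)) = Add(0, 769) = 769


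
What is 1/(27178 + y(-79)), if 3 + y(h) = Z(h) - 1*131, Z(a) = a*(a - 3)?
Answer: 1/33522 ≈ 2.9831e-5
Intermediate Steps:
Z(a) = a*(-3 + a)
y(h) = -134 + h*(-3 + h) (y(h) = -3 + (h*(-3 + h) - 1*131) = -3 + (h*(-3 + h) - 131) = -3 + (-131 + h*(-3 + h)) = -134 + h*(-3 + h))
1/(27178 + y(-79)) = 1/(27178 + (-134 - 79*(-3 - 79))) = 1/(27178 + (-134 - 79*(-82))) = 1/(27178 + (-134 + 6478)) = 1/(27178 + 6344) = 1/33522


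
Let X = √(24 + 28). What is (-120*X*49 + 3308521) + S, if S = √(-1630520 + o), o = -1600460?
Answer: 3308521 - 11760*√13 + 2*I*√807745 ≈ 3.2661e+6 + 1797.5*I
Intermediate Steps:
X = 2*√13 (X = √52 = 2*√13 ≈ 7.2111)
S = 2*I*√807745 (S = √(-1630520 - 1600460) = √(-3230980) = 2*I*√807745 ≈ 1797.5*I)
(-120*X*49 + 3308521) + S = (-240*√13*49 + 3308521) + 2*I*√807745 = (-11760*√13 + 3308521) + 2*I*√807745 = (3308521 - 11760*√13) + 2*I*√807745 = 3308521 - 11760*√13 + 2*I*√807745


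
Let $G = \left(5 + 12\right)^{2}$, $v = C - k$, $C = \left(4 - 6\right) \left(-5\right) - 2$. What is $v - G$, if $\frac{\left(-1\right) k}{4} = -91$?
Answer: $-645$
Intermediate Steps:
$k = 364$ ($k = \left(-4\right) \left(-91\right) = 364$)
$C = 8$ ($C = \left(4 - 6\right) \left(-5\right) - 2 = \left(-2\right) \left(-5\right) - 2 = 10 - 2 = 8$)
$v = -356$ ($v = 8 - 364 = -356$)
$G = 289$ ($G = 17^{2} = 289$)
$v - G = -356 - 289 = -645$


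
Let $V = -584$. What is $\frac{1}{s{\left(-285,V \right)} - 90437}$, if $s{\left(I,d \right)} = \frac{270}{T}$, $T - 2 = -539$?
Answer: $- \frac{179}{16188313} \approx -1.1057 \cdot 10^{-5}$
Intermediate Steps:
$T = -537$ ($T = 2 - 539 = -537$)
$s{\left(I,d \right)} = - \frac{90}{179}$ ($s{\left(I,d \right)} = \frac{270}{-537} = 270 \left(- \frac{1}{537}\right) = - \frac{90}{179}$)
$\frac{1}{s{\left(-285,V \right)} - 90437} = \frac{1}{- \frac{90}{179} - 90437} = \frac{1}{- \frac{16188313}{179}} = - \frac{179}{16188313}$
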